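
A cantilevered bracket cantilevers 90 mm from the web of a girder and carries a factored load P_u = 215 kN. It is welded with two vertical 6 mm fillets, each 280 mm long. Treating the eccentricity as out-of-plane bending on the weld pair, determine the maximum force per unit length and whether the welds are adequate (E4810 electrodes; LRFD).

E48XX → F_EXX = 480 MPa.
L_w = 2 × 280 = 560 mm; section modulus (unit throat) S = 2 × L²/6 = 26130 mm².
Direct shear f_v = P/L_w = 215×10³/560 = 383.9 N/mm.
Moment M = P × e = 215×10³ × 90 = 19350000 N·mm; bending f_b = M/S = 740.4 N/mm.
f_max = √(f_v² + f_b²) = √(383.9² + 740.4²) = 834.1 N/mm.
φr_n = 0.75 × 0.6 × 480 × (0.707 × 6) = 916.3 N/mm → adequate.

f_max ≈ 834 N/mm; adequate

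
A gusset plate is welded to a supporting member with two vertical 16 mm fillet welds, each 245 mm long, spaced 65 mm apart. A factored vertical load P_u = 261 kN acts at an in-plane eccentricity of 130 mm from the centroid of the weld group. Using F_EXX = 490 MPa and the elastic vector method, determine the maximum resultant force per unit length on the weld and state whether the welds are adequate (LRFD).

Total weld length L_w = 490 mm. Treat welds as unit-width lines.
Polar moment about centroid: J = 2[d³/12 + d(b/2)²] = 2[245³/12 + 245×32.5²] = 2969000 mm³.
Direct shear f_v = P/L_w = 261×10³ / 490 = 532.7 N/mm (vertical).
Torsion M = P·e = 261×10³ × 130 = 33930000 N·mm.
Critical point at (x, y) = (32.5, 122.5) from centroid. f_tx = M·y/J = 1400 N/mm; f_ty = M·x/J = 371.5 N/mm.
Resultant f_max = √[f_tx² + (f_v + f_ty)²] = √[1400² + (532.7 + 371.5)²] = 1667 N/mm.
Capacity per unit length: φr_n = 0.75 × 0.6 × 490 × (0.707 × 16) = 2494 N/mm.
1667 ≤ 2494 → adequate.

f_max ≈ 1670 N/mm; adequate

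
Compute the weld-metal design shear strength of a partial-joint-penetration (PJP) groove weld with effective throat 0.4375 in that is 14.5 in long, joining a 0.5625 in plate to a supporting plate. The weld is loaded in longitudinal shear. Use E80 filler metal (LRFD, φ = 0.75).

E80XX → F_EXX = 80 ksi.
Effective throat (given) t_e = 0.4375 in.
A_we = 0.4375 × 14.5 = 6.344 in².
F_nw = 0.6 F_EXX = 48 ksi.
φR_n = 0.75 × 48 × 6.344 = 228.4 kips.

φR_n ≈ 228 kips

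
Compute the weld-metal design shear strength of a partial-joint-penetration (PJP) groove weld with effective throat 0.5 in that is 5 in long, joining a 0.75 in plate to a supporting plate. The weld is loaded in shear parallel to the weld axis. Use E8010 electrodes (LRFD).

φR_n ≈ 90 kips

E80XX → F_EXX = 80 ksi.
Effective throat (given) t_e = 0.5 in.
A_we = 0.5 × 5 = 2.5 in².
F_nw = 0.6 F_EXX = 48 ksi.
φR_n = 0.75 × 48 × 2.5 = 90 kips.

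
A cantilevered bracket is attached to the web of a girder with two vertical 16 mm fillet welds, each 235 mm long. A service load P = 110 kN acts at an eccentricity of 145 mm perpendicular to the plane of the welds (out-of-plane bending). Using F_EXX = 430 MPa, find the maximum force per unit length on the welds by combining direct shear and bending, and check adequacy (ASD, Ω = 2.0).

L_w = 2 × 235 = 470 mm; section modulus (unit throat) S = 2 × L²/6 = 18410 mm².
Direct shear f_v = P/L_w = 110×10³/470 = 234 N/mm.
Moment M = P × e = 110×10³ × 145 = 15950000 N·mm; bending f_b = M/S = 866.5 N/mm.
f_max = √(f_v² + f_b²) = √(234² + 866.5²) = 897.5 N/mm.
r_n/Ω = (1/2.0) × 0.6 × 430 × (0.707 × 16) = 1459 N/mm → adequate.

f_max ≈ 898 N/mm; adequate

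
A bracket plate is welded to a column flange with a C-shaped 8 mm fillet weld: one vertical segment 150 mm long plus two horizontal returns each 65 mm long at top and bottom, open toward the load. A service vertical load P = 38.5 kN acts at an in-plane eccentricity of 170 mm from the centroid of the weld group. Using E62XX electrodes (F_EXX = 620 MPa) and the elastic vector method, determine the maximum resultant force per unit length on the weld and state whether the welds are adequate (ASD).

Total weld length L_w = 280 mm. Treat welds as unit-width lines.
Centroid: x̄ = 2×65×32.5 / 280 = 15.09 mm from the vertical weld.
Polar moment about centroid: J = I_x + I_y = [150³/12 + 2×65×75²] + [150×15.09² + 2(65³/12 + 65×17.41²)] = 1132000 mm³.
Direct shear f_v = P/L_w = 38.5×10³ / 280 = 137.5 N/mm (vertical).
Torsion M = P·e = 38.5×10³ × 170 = 6545000 N·mm.
Critical point at (x, y) = (49.91, 75) from centroid. f_tx = M·y/J = 433.7 N/mm; f_ty = M·x/J = 288.6 N/mm.
Resultant f_max = √[f_tx² + (f_v + f_ty)²] = √[433.7² + (137.5 + 288.6)²] = 608 N/mm.
Capacity per unit length: r_n/Ω = (1/2.0) × 0.6 × 620 × (0.707 × 8) = 1052 N/mm.
608 ≤ 1052 → adequate.

f_max ≈ 608 N/mm; adequate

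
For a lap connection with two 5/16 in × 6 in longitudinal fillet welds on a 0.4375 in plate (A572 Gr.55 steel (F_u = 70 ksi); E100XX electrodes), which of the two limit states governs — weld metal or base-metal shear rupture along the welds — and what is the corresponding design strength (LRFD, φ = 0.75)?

E100XX → F_EXX = 100 ksi.
t_e = 0.707 × 0.3125 = 0.2209 in; L = 12 in.
Weld metal: φR_n = 0.75 × 0.6 × 100 × 0.2209 × 12 = 119.3 kips.
Base metal (shear rupture): φR_n = 0.75 × 0.6 × 70 × 0.4375 × 12 = 165.4 kips.
Governing: weld metal.

φR_n ≈ 119 kips (weld metal governs)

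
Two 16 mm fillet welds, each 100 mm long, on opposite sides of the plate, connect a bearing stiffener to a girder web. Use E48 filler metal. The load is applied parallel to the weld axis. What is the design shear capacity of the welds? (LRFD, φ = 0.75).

E48XX → F_EXX = 480 MPa.
Effective throat t_e = 0.707 × 16 = 11.31 mm.
Total length L = 200 mm; A_we = 11.31 × 200 = 2262 mm².
F_nw = 0.6 F_EXX = 0.6 × 480 = 288 MPa.
φR_n = 0.75 × 288 × 2262 × 10⁻³ = 488.7 kN.

φR_n ≈ 489 kN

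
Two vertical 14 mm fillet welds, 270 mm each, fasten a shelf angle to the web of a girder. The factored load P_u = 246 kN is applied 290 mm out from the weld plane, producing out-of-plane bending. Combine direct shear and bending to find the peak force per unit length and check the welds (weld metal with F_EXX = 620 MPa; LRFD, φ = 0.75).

f_max ≈ 2970 N/mm; NOT adequate

L_w = 2 × 270 = 540 mm; section modulus (unit throat) S = 2 × L²/6 = 24300 mm².
Direct shear f_v = P/L_w = 246×10³/540 = 455.6 N/mm.
Moment M = P × e = 246×10³ × 290 = 71340000 N·mm; bending f_b = M/S = 2936 N/mm.
f_max = √(f_v² + f_b²) = √(455.6² + 2936²) = 2971 N/mm.
φr_n = 0.75 × 0.6 × 620 × (0.707 × 14) = 2762 N/mm → NOT adequate.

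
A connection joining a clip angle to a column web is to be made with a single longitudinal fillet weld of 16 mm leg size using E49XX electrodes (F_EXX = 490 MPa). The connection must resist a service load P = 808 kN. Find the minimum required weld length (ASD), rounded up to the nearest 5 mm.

Throat t_e = 0.707 × 16 = 11.31 mm.
r_n/Ω = (0.6 × 490 × 11.31) / 2.0 = 1663 N/mm = 1.663 kN/mm.
L_req = P / (r_n/Ω) = 808 / 1.663 = 485.9 mm total.
Round up → use L = 490 mm.

L = 490 mm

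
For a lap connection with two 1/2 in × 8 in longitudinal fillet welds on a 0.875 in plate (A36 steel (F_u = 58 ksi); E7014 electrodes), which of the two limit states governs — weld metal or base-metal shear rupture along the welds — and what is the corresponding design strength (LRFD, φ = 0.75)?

φR_n ≈ 178 kip (weld metal governs)

E70XX → F_EXX = 70 ksi.
t_e = 0.707 × 0.5 = 0.3535 in; L = 16 in.
Weld metal: φR_n = 0.75 × 0.6 × 70 × 0.3535 × 16 = 178.2 kip.
Base metal (shear rupture): φR_n = 0.75 × 0.6 × 58 × 0.875 × 16 = 365.4 kip.
Governing: weld metal.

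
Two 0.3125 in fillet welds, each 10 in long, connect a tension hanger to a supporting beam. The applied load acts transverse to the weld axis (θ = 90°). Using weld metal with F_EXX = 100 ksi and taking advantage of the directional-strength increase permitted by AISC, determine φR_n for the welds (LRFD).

t_e = 0.707 × 0.3125 = 0.2209 in; A_we = 0.2209 × 20 = 4.419 in².
Directional factor: 1.0 + 0.5 sin^1.5(90°) = 1.5.
F_nw = 0.6 × 100 × 1.5 = 90 ksi.
φR_n = 0.75 × 90 × 4.419 = 298.3 kip.

φR_n ≈ 298 kip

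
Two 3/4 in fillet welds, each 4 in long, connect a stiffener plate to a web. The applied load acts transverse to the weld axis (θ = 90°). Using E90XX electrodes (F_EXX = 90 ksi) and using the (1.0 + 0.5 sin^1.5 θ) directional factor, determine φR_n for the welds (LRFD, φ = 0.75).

t_e = 0.707 × 0.75 = 0.5302 in; A_we = 0.5302 × 8 = 4.242 in².
Directional factor: 1.0 + 0.5 sin^1.5(90°) = 1.5.
F_nw = 0.6 × 90 × 1.5 = 81 ksi.
φR_n = 0.75 × 81 × 4.242 = 257.7 kips.

φR_n ≈ 258 kips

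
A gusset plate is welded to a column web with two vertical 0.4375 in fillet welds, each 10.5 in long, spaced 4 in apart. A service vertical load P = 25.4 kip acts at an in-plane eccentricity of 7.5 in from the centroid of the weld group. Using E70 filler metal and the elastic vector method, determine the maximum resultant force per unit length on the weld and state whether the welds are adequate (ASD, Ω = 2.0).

f_max ≈ 4.44 kip/in; adequate

E70XX → F_EXX = 70 ksi.
Total weld length L_w = 21 in. Treat welds as unit-width lines.
Polar moment about centroid: J = 2[d³/12 + d(b/2)²] = 2[10.5³/12 + 10.5×2²] = 276.9 in³.
Direct shear f_v = P/L_w = 25.4 / 21 = 1.21 kip/in (vertical).
Torsion M = P·e = 25.4 × 7.5 = 190.5 kip·in.
Critical point at (x, y) = (2, 5.25) from centroid. f_tx = M·y/J = 3.611 kip/in; f_ty = M·x/J = 1.376 kip/in.
Resultant f_max = √[f_tx² + (f_v + f_ty)²] = √[3.611² + (1.21 + 1.376)²] = 4.441 kip/in.
Capacity per unit length: r_n/Ω = (1/2.0) × 0.6 × 70 × (0.707 × 0.4375) = 6.496 kip/in.
4.441 ≤ 6.496 → adequate.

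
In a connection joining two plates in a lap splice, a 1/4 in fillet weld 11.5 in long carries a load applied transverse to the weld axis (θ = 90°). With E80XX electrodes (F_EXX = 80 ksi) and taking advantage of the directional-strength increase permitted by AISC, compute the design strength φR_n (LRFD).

φR_n ≈ 110 kips

t_e = 0.707 × 0.25 = 0.1767 in; A_we = 0.1767 × 11.5 = 2.033 in².
Directional factor: 1.0 + 0.5 sin^1.5(90°) = 1.5.
F_nw = 0.6 × 80 × 1.5 = 72 ksi.
φR_n = 0.75 × 72 × 2.033 = 109.8 kips.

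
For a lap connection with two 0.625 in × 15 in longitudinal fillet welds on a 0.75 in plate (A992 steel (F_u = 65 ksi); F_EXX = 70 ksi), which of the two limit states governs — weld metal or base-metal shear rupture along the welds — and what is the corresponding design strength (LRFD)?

t_e = 0.707 × 0.625 = 0.4419 in; L = 30 in.
Weld metal: φR_n = 0.75 × 0.6 × 70 × 0.4419 × 30 = 417.6 kip.
Base metal (shear rupture): φR_n = 0.75 × 0.6 × 65 × 0.75 × 30 = 658.1 kip.
Governing: weld metal.

φR_n ≈ 418 kip (weld metal governs)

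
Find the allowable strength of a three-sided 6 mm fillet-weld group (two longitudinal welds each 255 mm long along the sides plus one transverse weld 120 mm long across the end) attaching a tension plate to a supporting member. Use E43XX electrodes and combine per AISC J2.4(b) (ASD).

E43XX → F_EXX = 430 MPa.
t_e = 0.707 × 6 = 4.242 mm.
R_nwl = 0.6 × 430 × 4.242 × 510 × 10⁻³ = 558.2 kN (longitudinal, 2 welds).
R_nwt = 0.6 × 430 × 4.242 × 120 × 10⁻³ = 131.3 kN (transverse, base value).
(i) R_nwl + R_nwt = 689.5 kN; (ii) 0.85 R_nwl + 1.5 R_nwt = 671.4 kN.
R_n = max = 689.5 kN [governs: (i)]; R_n/Ω = 344.7 kN.

R_n/Ω ≈ 345 kN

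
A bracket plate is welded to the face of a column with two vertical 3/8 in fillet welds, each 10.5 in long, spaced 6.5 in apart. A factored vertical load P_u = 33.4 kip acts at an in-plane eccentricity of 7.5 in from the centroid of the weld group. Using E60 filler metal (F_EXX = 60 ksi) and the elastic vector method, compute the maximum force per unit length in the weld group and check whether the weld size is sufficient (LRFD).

Total weld length L_w = 21 in. Treat welds as unit-width lines.
Polar moment about centroid: J = 2[d³/12 + d(b/2)²] = 2[10.5³/12 + 10.5×3.25²] = 414.8 in³.
Direct shear f_v = P/L_w = 33.4 / 21 = 1.59 kip/in (vertical).
Torsion M = P·e = 33.4 × 7.5 = 250.5 kip·in.
Critical point at (x, y) = (3.25, 5.25) from centroid. f_tx = M·y/J = 3.171 kip/in; f_ty = M·x/J = 1.963 kip/in.
Resultant f_max = √[f_tx² + (f_v + f_ty)²] = √[3.171² + (1.59 + 1.963)²] = 4.762 kip/in.
Capacity per unit length: φr_n = 0.75 × 0.6 × 60 × (0.707 × 0.375) = 7.158 kip/in.
4.762 ≤ 7.158 → adequate.

f_max ≈ 4.76 kip/in; adequate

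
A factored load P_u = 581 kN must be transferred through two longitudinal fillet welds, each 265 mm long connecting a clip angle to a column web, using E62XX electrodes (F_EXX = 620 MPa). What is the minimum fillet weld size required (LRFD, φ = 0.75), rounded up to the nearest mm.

w = 6 mm

Total weld length L = 530 mm.
Required throat t_e = P_u / (φ × 0.6 F_EXX × L) = 581 / (0.75 × 0.6 × 620 × 530 × 10⁻³) = 3.929 mm.
Required leg w = t_e / 0.707 = 5.557 mm → use 6 mm.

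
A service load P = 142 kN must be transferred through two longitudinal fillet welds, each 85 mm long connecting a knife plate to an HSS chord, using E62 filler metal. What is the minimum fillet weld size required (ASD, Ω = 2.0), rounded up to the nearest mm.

w = 7 mm

E62XX → F_EXX = 620 MPa.
Total weld length L = 170 mm.
Required throat t_e = P × Ω / (0.6 F_EXX × L) = 142 × 2.0 / (0.6 × 620 × 170 × 10⁻³) = 4.491 mm.
Required leg w = t_e / 0.707 = 6.352 mm → use 7 mm.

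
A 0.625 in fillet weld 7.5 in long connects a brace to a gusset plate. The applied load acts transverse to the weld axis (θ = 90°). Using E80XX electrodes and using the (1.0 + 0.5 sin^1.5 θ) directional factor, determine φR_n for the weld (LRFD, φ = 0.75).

φR_n ≈ 179 kip

E80XX → F_EXX = 80 ksi.
t_e = 0.707 × 0.625 = 0.4419 in; A_we = 0.4419 × 7.5 = 3.314 in².
Directional factor: 1.0 + 0.5 sin^1.5(90°) = 1.5.
F_nw = 0.6 × 80 × 1.5 = 72 ksi.
φR_n = 0.75 × 72 × 3.314 = 179 kip.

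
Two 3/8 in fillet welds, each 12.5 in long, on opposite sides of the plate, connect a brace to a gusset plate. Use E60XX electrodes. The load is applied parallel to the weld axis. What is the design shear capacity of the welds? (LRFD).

E60XX → F_EXX = 60 ksi.
Effective throat t_e = 0.707 × 0.375 = 0.2651 in.
Total length L = 25 in; A_we = 0.2651 × 25 = 6.628 in².
F_nw = 0.6 F_EXX = 0.6 × 60 = 36 ksi.
φR_n = 0.75 × 36 × 6.628 = 179 kip.

φR_n ≈ 179 kip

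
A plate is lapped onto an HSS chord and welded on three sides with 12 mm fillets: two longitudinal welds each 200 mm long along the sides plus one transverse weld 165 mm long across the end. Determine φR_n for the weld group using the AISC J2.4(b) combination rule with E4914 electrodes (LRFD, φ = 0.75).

φR_n ≈ 1100 kN

E49XX → F_EXX = 490 MPa.
t_e = 0.707 × 12 = 8.484 mm.
R_nwl = 0.6 × 490 × 8.484 × 400 × 10⁻³ = 997.7 kN (longitudinal, 2 welds).
R_nwt = 0.6 × 490 × 8.484 × 165 × 10⁻³ = 411.6 kN (transverse, base value).
(i) R_nwl + R_nwt = 1409 kN; (ii) 0.85 R_nwl + 1.5 R_nwt = 1465 kN.
R_n = max = 1465 kN [governs: (ii)]; φR_n = 1099 kN.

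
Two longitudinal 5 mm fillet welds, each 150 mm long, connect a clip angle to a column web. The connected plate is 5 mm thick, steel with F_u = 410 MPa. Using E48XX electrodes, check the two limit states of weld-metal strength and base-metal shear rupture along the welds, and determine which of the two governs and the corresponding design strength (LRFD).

φR_n ≈ 229 kN (weld metal governs)

E48XX → F_EXX = 480 MPa.
t_e = 0.707 × 5 = 3.535 mm; L = 300 mm.
Weld metal: φR_n = 0.75 × 0.6 × 480 × 3.535 × 300 × 10⁻³ = 229.1 kN.
Base metal (shear rupture): φR_n = 0.75 × 0.6 × 410 × 5 × 300 × 10⁻³ = 276.8 kN.
Governing: weld metal.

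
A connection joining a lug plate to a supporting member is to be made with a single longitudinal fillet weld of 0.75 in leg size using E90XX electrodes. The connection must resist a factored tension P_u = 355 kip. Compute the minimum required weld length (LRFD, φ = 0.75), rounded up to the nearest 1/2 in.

E90XX → F_EXX = 90 ksi.
Throat t_e = 0.707 × 0.75 = 0.5302 in.
φr_n = 0.75 × 0.6 × 90 × 0.5302 = 21.48 kip/in.
L_req = P_u / φr_n = 355 / 21.48 = 16.53 in total.
Round up → use L = 17 in.

L = 17 in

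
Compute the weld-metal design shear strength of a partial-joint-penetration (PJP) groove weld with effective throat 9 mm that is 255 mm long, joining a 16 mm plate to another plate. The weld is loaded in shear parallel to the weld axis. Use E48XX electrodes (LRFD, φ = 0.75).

φR_n ≈ 496 kN

E48XX → F_EXX = 480 MPa.
Effective throat (given) t_e = 9 mm.
A_we = 9 × 255 = 2295 mm².
F_nw = 0.6 F_EXX = 288 MPa.
φR_n = 0.75 × 288 × 2295 × 10⁻³ = 495.7 kN.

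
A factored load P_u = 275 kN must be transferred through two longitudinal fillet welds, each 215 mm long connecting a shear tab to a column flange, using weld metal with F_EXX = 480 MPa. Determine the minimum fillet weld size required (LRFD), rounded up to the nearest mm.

w = 5 mm

Total weld length L = 430 mm.
Required throat t_e = P_u / (φ × 0.6 F_EXX × L) = 275 / (0.75 × 0.6 × 480 × 430 × 10⁻³) = 2.961 mm.
Required leg w = t_e / 0.707 = 4.188 mm → use 5 mm.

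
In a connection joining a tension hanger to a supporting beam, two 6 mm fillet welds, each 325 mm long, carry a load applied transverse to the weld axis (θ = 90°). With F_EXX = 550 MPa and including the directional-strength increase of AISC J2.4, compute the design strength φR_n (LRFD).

φR_n ≈ 1020 kN

t_e = 0.707 × 6 = 4.242 mm; A_we = 4.242 × 650 = 2757 mm².
Directional factor: 1.0 + 0.5 sin^1.5(90°) = 1.5.
F_nw = 0.6 × 550 × 1.5 = 495 MPa.
φR_n = 0.75 × 495 × 2757 × 10⁻³ = 1024 kN.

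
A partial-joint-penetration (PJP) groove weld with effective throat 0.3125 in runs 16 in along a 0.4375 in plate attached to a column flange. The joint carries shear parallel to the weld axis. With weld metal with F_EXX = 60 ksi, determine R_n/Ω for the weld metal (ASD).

Effective throat (given) t_e = 0.3125 in.
A_we = 0.3125 × 16 = 5 in².
F_nw = 0.6 F_EXX = 36 ksi.
R_n/Ω = (36 × 5) / 2.0 = 90 kip.

R_n/Ω ≈ 90 kip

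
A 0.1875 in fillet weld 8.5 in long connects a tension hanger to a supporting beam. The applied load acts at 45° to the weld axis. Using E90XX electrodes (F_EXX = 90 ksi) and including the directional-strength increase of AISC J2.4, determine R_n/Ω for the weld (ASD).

t_e = 0.707 × 0.1875 = 0.1326 in; A_we = 0.1326 × 8.5 = 1.127 in².
Directional factor: 1.0 + 0.5 sin^1.5(45°) = 1.297.
F_nw = 0.6 × 90 × 1.297 = 70.05 ksi.
R_n/Ω = (70.05 × 1.127) / 2.0 = 39.47 kips.

R_n/Ω ≈ 39.5 kips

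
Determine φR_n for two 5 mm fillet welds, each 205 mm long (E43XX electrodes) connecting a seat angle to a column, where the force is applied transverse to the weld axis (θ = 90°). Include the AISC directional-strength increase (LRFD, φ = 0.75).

E43XX → F_EXX = 430 MPa.
t_e = 0.707 × 5 = 3.535 mm; A_we = 3.535 × 410 = 1449 mm².
Directional factor: 1.0 + 0.5 sin^1.5(90°) = 1.5.
F_nw = 0.6 × 430 × 1.5 = 387 MPa.
φR_n = 0.75 × 387 × 1449 × 10⁻³ = 420.7 kN.

φR_n ≈ 421 kN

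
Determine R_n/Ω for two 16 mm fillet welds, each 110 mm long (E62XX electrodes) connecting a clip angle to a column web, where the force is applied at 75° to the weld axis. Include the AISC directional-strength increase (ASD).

R_n/Ω ≈ 683 kN

E62XX → F_EXX = 620 MPa.
t_e = 0.707 × 16 = 11.31 mm; A_we = 11.31 × 220 = 2489 mm².
Directional factor: 1.0 + 0.5 sin^1.5(75°) = 1.475.
F_nw = 0.6 × 620 × 1.475 = 548.6 MPa.
R_n/Ω = (548.6 × 2489) / 2.0 × 10⁻³ = 682.6 kN.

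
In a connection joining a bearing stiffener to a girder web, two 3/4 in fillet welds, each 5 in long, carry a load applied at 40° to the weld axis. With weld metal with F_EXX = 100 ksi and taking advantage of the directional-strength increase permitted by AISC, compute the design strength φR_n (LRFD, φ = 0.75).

t_e = 0.707 × 0.75 = 0.5302 in; A_we = 0.5302 × 10 = 5.303 in².
Directional factor: 1.0 + 0.5 sin^1.5(40°) = 1.258.
F_nw = 0.6 × 100 × 1.258 = 75.46 ksi.
φR_n = 0.75 × 75.46 × 5.303 = 300.1 kip.

φR_n ≈ 300 kip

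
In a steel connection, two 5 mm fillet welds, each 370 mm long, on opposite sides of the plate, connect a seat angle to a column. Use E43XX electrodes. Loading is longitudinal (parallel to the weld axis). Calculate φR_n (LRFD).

E43XX → F_EXX = 430 MPa.
Effective throat t_e = 0.707 × 5 = 3.535 mm.
Total length L = 740 mm; A_we = 3.535 × 740 = 2616 mm².
F_nw = 0.6 F_EXX = 0.6 × 430 = 258 MPa.
φR_n = 0.75 × 258 × 2616 × 10⁻³ = 506.2 kN.

φR_n ≈ 506 kN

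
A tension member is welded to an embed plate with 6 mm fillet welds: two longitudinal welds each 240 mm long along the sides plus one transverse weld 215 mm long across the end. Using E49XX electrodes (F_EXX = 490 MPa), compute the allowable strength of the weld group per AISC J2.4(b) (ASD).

R_n/Ω ≈ 456 kN

t_e = 0.707 × 6 = 4.242 mm.
R_nwl = 0.6 × 490 × 4.242 × 480 × 10⁻³ = 598.6 kN (longitudinal, 2 welds).
R_nwt = 0.6 × 490 × 4.242 × 215 × 10⁻³ = 268.1 kN (transverse, base value).
(i) R_nwl + R_nwt = 866.8 kN; (ii) 0.85 R_nwl + 1.5 R_nwt = 911 kN.
R_n = max = 911 kN [governs: (ii)]; R_n/Ω = 455.5 kN.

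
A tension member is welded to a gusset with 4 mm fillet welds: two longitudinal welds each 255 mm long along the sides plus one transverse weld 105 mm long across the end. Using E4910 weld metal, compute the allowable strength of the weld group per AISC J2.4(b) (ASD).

R_n/Ω ≈ 256 kN

E49XX → F_EXX = 490 MPa.
t_e = 0.707 × 4 = 2.828 mm.
R_nwl = 0.6 × 490 × 2.828 × 510 × 10⁻³ = 424 kN (longitudinal, 2 welds).
R_nwt = 0.6 × 490 × 2.828 × 105 × 10⁻³ = 87.3 kN (transverse, base value).
(i) R_nwl + R_nwt = 511.3 kN; (ii) 0.85 R_nwl + 1.5 R_nwt = 491.4 kN.
R_n = max = 511.3 kN [governs: (i)]; R_n/Ω = 255.7 kN.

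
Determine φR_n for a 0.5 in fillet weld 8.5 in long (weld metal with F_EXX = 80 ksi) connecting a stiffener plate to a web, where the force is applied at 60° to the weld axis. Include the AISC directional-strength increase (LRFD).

φR_n ≈ 152 kip

t_e = 0.707 × 0.5 = 0.3535 in; A_we = 0.3535 × 8.5 = 3.005 in².
Directional factor: 1.0 + 0.5 sin^1.5(60°) = 1.403.
F_nw = 0.6 × 80 × 1.403 = 67.34 ksi.
φR_n = 0.75 × 67.34 × 3.005 = 151.8 kip.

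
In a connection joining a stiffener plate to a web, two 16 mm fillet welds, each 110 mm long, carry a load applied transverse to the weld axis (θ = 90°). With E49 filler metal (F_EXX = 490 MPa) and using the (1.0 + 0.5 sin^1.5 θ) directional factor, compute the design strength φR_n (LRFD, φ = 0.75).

t_e = 0.707 × 16 = 11.31 mm; A_we = 11.31 × 220 = 2489 mm².
Directional factor: 1.0 + 0.5 sin^1.5(90°) = 1.5.
F_nw = 0.6 × 490 × 1.5 = 441 MPa.
φR_n = 0.75 × 441 × 2489 × 10⁻³ = 823.1 kN.

φR_n ≈ 823 kN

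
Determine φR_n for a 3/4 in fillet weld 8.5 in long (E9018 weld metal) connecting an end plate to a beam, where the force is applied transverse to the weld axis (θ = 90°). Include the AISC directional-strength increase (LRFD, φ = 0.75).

E90XX → F_EXX = 90 ksi.
t_e = 0.707 × 0.75 = 0.5302 in; A_we = 0.5302 × 8.5 = 4.507 in².
Directional factor: 1.0 + 0.5 sin^1.5(90°) = 1.5.
F_nw = 0.6 × 90 × 1.5 = 81 ksi.
φR_n = 0.75 × 81 × 4.507 = 273.8 kips.

φR_n ≈ 274 kips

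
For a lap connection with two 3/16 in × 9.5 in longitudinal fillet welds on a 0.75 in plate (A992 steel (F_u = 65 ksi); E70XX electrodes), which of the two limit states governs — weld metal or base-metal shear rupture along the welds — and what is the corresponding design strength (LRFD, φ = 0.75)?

φR_n ≈ 79.3 kips (weld metal governs)

E70XX → F_EXX = 70 ksi.
t_e = 0.707 × 0.1875 = 0.1326 in; L = 19 in.
Weld metal: φR_n = 0.75 × 0.6 × 70 × 0.1326 × 19 = 79.34 kips.
Base metal (shear rupture): φR_n = 0.75 × 0.6 × 65 × 0.75 × 19 = 416.8 kips.
Governing: weld metal.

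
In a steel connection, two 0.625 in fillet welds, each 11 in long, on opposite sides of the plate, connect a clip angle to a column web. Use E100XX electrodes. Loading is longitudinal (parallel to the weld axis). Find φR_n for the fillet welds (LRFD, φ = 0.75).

E100XX → F_EXX = 100 ksi.
Effective throat t_e = 0.707 × 0.625 = 0.4419 in.
Total length L = 22 in; A_we = 0.4419 × 22 = 9.721 in².
F_nw = 0.6 F_EXX = 0.6 × 100 = 60 ksi.
φR_n = 0.75 × 60 × 9.721 = 437.5 kips.

φR_n ≈ 437 kips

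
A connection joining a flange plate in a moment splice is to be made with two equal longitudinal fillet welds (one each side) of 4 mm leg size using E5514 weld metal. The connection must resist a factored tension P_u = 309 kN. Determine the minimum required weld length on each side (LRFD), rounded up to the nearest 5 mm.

E55XX → F_EXX = 550 MPa.
Throat t_e = 0.707 × 4 = 2.828 mm.
φr_n = 0.75 × 0.6 × 550 × 2.828 × 10⁻³ = 0.6999 kN/mm.
L_req = P_u / φr_n = 309 / 0.6999 = 441.5 mm total.
Per side: 441.5 / 2 = 220.7 mm.
Round up → use L = 225 mm on each side.

L = 225 mm on each side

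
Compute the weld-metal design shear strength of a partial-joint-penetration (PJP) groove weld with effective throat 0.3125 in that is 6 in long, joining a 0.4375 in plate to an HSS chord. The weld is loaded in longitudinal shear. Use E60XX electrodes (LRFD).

φR_n ≈ 50.6 kips

E60XX → F_EXX = 60 ksi.
Effective throat (given) t_e = 0.3125 in.
A_we = 0.3125 × 6 = 1.875 in².
F_nw = 0.6 F_EXX = 36 ksi.
φR_n = 0.75 × 36 × 1.875 = 50.62 kips.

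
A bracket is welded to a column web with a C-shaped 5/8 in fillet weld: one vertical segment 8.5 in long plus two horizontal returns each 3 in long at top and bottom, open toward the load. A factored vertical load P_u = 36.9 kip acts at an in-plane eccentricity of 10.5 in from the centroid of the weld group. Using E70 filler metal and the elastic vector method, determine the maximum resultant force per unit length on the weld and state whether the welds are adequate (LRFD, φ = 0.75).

f_max ≈ 12.4 kip/in; adequate

E70XX → F_EXX = 70 ksi.
Total weld length L_w = 14.5 in. Treat welds as unit-width lines.
Centroid: x̄ = 2×3×1.5 / 14.5 = 0.6207 in from the vertical weld.
Polar moment about centroid: J = I_x + I_y = [8.5³/12 + 2×3×4.25²] + [8.5×0.6207² + 2(3³/12 + 3×0.8793²)] = 172 in³.
Direct shear f_v = P/L_w = 36.9 / 14.5 = 2.545 kip/in (vertical).
Torsion M = P·e = 36.9 × 10.5 = 387.45 kip·in.
Critical point at (x, y) = (2.379, 4.25) from centroid. f_tx = M·y/J = 9.576 kip/in; f_ty = M·x/J = 5.361 kip/in.
Resultant f_max = √[f_tx² + (f_v + f_ty)²] = √[9.576² + (2.545 + 5.361)²] = 12.42 kip/in.
Capacity per unit length: φr_n = 0.75 × 0.6 × 70 × (0.707 × 0.625) = 13.92 kip/in.
12.42 ≤ 13.92 → adequate.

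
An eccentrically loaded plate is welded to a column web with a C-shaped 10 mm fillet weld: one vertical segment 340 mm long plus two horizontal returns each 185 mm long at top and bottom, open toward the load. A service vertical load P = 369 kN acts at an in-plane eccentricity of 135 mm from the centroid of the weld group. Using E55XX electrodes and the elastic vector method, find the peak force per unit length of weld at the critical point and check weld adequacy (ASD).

E55XX → F_EXX = 550 MPa.
Total weld length L_w = 710 mm. Treat welds as unit-width lines.
Centroid: x̄ = 2×185×92.5 / 710 = 48.2 mm from the vertical weld.
Polar moment about centroid: J = I_x + I_y = [340³/12 + 2×185×170²] + [340×48.2² + 2(185³/12 + 185×44.3²)] = 16540000 mm³.
Direct shear f_v = P/L_w = 369×10³ / 710 = 519.7 N/mm (vertical).
Torsion M = P·e = 369×10³ × 135 = 49815000 N·mm.
Critical point at (x, y) = (136.8, 170) from centroid. f_tx = M·y/J = 512 N/mm; f_ty = M·x/J = 412 N/mm.
Resultant f_max = √[f_tx² + (f_v + f_ty)²] = √[512² + (519.7 + 412)²] = 1063 N/mm.
Capacity per unit length: r_n/Ω = (1/2.0) × 0.6 × 550 × (0.707 × 10) = 1167 N/mm.
1063 ≤ 1167 → adequate.

f_max ≈ 1060 N/mm; adequate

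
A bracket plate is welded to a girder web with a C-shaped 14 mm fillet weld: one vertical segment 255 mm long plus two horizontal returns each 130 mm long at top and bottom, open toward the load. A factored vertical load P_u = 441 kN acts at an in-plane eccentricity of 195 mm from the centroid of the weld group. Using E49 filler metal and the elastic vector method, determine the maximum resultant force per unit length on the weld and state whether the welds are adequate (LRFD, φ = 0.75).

E49XX → F_EXX = 490 MPa.
Total weld length L_w = 515 mm. Treat welds as unit-width lines.
Centroid: x̄ = 2×130×65 / 515 = 32.82 mm from the vertical weld.
Polar moment about centroid: J = I_x + I_y = [255³/12 + 2×130×127.5²] + [255×32.82² + 2(130³/12 + 130×32.18²)] = 6518000 mm³.
Direct shear f_v = P/L_w = 441×10³ / 515 = 856.3 N/mm (vertical).
Torsion M = P·e = 441×10³ × 195 = 85995000 N·mm.
Critical point at (x, y) = (97.18, 127.5) from centroid. f_tx = M·y/J = 1682 N/mm; f_ty = M·x/J = 1282 N/mm.
Resultant f_max = √[f_tx² + (f_v + f_ty)²] = √[1682² + (856.3 + 1282)²] = 2721 N/mm.
Capacity per unit length: φr_n = 0.75 × 0.6 × 490 × (0.707 × 14) = 2183 N/mm.
2721 > 2183 → NOT adequate.

f_max ≈ 2720 N/mm; NOT adequate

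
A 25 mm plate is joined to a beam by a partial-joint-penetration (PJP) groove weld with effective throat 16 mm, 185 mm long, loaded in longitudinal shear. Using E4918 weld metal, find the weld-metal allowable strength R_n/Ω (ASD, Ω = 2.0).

E49XX → F_EXX = 490 MPa.
Effective throat (given) t_e = 16 mm.
A_we = 16 × 185 = 2960 mm².
F_nw = 0.6 F_EXX = 294 MPa.
R_n/Ω = (294 × 2960) / 2.0 × 10⁻³ = 435.1 kN.

R_n/Ω ≈ 435 kN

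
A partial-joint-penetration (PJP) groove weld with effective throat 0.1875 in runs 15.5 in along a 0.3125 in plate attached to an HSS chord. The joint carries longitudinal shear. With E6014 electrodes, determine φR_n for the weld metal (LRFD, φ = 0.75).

E60XX → F_EXX = 60 ksi.
Effective throat (given) t_e = 0.1875 in.
A_we = 0.1875 × 15.5 = 2.906 in².
F_nw = 0.6 F_EXX = 36 ksi.
φR_n = 0.75 × 36 × 2.906 = 78.47 kip.

φR_n ≈ 78.5 kip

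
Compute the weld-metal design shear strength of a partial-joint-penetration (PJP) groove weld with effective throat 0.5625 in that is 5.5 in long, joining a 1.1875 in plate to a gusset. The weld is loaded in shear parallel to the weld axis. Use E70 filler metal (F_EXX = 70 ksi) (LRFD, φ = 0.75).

φR_n ≈ 97.5 kips

Effective throat (given) t_e = 0.5625 in.
A_we = 0.5625 × 5.5 = 3.094 in².
F_nw = 0.6 F_EXX = 42 ksi.
φR_n = 0.75 × 42 × 3.094 = 97.45 kips.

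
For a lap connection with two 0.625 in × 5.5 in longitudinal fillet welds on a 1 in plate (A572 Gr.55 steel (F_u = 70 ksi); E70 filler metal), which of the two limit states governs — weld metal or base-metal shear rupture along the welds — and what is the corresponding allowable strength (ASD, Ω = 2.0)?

E70XX → F_EXX = 70 ksi.
t_e = 0.707 × 0.625 = 0.4419 in; L = 11 in.
Weld metal: R_n/Ω = (1/2.0) × 0.6 × 70 × 0.4419 × 11 = 102.1 kip.
Base metal (shear rupture): R_n/Ω = (1/2.0) × 0.6 × 70 × 1 × 11 = 231 kip.
Governing: weld metal.

R_n/Ω ≈ 102 kip (weld metal governs)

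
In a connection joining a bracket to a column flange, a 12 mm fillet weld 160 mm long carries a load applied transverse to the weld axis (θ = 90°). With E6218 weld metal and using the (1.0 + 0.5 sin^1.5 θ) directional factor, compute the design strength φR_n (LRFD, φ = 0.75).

E62XX → F_EXX = 620 MPa.
t_e = 0.707 × 12 = 8.484 mm; A_we = 8.484 × 160 = 1357 mm².
Directional factor: 1.0 + 0.5 sin^1.5(90°) = 1.5.
F_nw = 0.6 × 620 × 1.5 = 558 MPa.
φR_n = 0.75 × 558 × 1357 × 10⁻³ = 568.1 kN.

φR_n ≈ 568 kN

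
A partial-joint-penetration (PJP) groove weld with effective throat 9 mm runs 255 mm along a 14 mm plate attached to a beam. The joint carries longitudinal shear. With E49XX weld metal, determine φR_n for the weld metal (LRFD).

E49XX → F_EXX = 490 MPa.
Effective throat (given) t_e = 9 mm.
A_we = 9 × 255 = 2295 mm².
F_nw = 0.6 F_EXX = 294 MPa.
φR_n = 0.75 × 294 × 2295 × 10⁻³ = 506 kN.

φR_n ≈ 506 kN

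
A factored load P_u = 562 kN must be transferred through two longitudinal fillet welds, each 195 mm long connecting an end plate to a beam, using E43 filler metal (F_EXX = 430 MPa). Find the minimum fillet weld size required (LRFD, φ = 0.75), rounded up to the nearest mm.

w = 11 mm

Total weld length L = 390 mm.
Required throat t_e = P_u / (φ × 0.6 F_EXX × L) = 562 / (0.75 × 0.6 × 430 × 390 × 10⁻³) = 7.447 mm.
Required leg w = t_e / 0.707 = 10.53 mm → use 11 mm.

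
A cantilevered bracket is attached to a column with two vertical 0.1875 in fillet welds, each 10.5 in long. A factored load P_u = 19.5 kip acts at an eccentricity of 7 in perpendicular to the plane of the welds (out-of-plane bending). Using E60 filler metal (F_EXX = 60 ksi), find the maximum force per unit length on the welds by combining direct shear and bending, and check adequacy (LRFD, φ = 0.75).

f_max ≈ 3.83 kip/in; NOT adequate

L_w = 2 × 10.5 = 21 in; section modulus (unit throat) S = 2 × L²/6 = 36.75 in².
Direct shear f_v = P/L_w = 19.5/21 = 0.9286 kip/in.
Moment M = P × e = 19.5 × 7 = 136.5 kip·in; bending f_b = M/S = 3.714 kip/in.
f_max = √(f_v² + f_b²) = √(0.9286² + 3.714²) = 3.829 kip/in.
φr_n = 0.75 × 0.6 × 60 × (0.707 × 0.1875) = 3.579 kip/in → NOT adequate.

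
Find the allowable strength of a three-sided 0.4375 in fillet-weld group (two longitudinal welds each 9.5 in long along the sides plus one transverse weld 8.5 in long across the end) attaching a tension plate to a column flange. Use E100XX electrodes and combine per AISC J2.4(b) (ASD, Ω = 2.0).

R_n/Ω ≈ 268 kips

E100XX → F_EXX = 100 ksi.
t_e = 0.707 × 0.4375 = 0.3093 in.
R_nwl = 0.6 × 100 × 0.3093 × 19 = 352.6 kips (longitudinal, 2 welds).
R_nwt = 0.6 × 100 × 0.3093 × 8.5 = 157.7 kips (transverse, base value).
(i) R_nwl + R_nwt = 510.4 kips; (ii) 0.85 R_nwl + 1.5 R_nwt = 536.3 kips.
R_n = max = 536.3 kips [governs: (ii)]; R_n/Ω = 268.2 kips.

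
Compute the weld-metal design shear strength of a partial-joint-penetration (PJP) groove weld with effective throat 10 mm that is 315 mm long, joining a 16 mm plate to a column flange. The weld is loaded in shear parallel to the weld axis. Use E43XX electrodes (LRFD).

φR_n ≈ 610 kN

E43XX → F_EXX = 430 MPa.
Effective throat (given) t_e = 10 mm.
A_we = 10 × 315 = 3150 mm².
F_nw = 0.6 F_EXX = 258 MPa.
φR_n = 0.75 × 258 × 3150 × 10⁻³ = 609.5 kN.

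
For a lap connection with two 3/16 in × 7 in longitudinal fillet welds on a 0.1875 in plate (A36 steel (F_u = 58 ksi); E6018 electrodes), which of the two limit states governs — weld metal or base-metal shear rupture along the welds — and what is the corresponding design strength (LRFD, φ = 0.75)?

E60XX → F_EXX = 60 ksi.
t_e = 0.707 × 0.1875 = 0.1326 in; L = 14 in.
Weld metal: φR_n = 0.75 × 0.6 × 60 × 0.1326 × 14 = 50.11 kip.
Base metal (shear rupture): φR_n = 0.75 × 0.6 × 58 × 0.1875 × 14 = 68.51 kip.
Governing: weld metal.

φR_n ≈ 50.1 kip (weld metal governs)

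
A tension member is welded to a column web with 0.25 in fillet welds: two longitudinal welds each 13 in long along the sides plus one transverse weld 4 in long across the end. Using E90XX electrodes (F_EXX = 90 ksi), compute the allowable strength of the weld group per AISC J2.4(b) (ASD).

t_e = 0.707 × 0.25 = 0.1767 in.
R_nwl = 0.6 × 90 × 0.1767 × 26 = 248.2 kips (longitudinal, 2 welds).
R_nwt = 0.6 × 90 × 0.1767 × 4 = 38.18 kips (transverse, base value).
(i) R_nwl + R_nwt = 286.3 kips; (ii) 0.85 R_nwl + 1.5 R_nwt = 268.2 kips.
R_n = max = 286.3 kips [governs: (i)]; R_n/Ω = 143.2 kips.

R_n/Ω ≈ 143 kips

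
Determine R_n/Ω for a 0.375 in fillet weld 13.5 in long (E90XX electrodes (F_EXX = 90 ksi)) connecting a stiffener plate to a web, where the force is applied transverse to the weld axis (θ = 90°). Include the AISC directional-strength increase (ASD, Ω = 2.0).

t_e = 0.707 × 0.375 = 0.2651 in; A_we = 0.2651 × 13.5 = 3.579 in².
Directional factor: 1.0 + 0.5 sin^1.5(90°) = 1.5.
F_nw = 0.6 × 90 × 1.5 = 81 ksi.
R_n/Ω = (81 × 3.579) / 2.0 = 145 kip.

R_n/Ω ≈ 145 kip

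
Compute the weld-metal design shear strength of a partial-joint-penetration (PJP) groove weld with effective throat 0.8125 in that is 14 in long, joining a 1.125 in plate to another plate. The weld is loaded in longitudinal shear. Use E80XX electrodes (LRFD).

φR_n ≈ 410 kip

E80XX → F_EXX = 80 ksi.
Effective throat (given) t_e = 0.8125 in.
A_we = 0.8125 × 14 = 11.38 in².
F_nw = 0.6 F_EXX = 48 ksi.
φR_n = 0.75 × 48 × 11.38 = 409.5 kip.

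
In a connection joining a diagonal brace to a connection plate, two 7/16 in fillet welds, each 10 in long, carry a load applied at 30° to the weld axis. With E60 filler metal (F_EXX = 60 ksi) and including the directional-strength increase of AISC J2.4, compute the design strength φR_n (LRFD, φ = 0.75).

φR_n ≈ 197 kip

t_e = 0.707 × 0.4375 = 0.3093 in; A_we = 0.3093 × 20 = 6.186 in².
Directional factor: 1.0 + 0.5 sin^1.5(30°) = 1.177.
F_nw = 0.6 × 60 × 1.177 = 42.36 ksi.
φR_n = 0.75 × 42.36 × 6.186 = 196.6 kip.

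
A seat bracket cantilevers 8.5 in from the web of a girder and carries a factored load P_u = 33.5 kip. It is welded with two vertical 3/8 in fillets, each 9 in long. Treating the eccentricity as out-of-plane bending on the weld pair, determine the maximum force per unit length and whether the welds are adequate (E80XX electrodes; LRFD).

f_max ≈ 10.7 kip/in; NOT adequate

E80XX → F_EXX = 80 ksi.
L_w = 2 × 9 = 18 in; section modulus (unit throat) S = 2 × L²/6 = 27 in².
Direct shear f_v = P/L_w = 33.5/18 = 1.861 kip/in.
Moment M = P × e = 33.5 × 8.5 = 284.75 kip·in; bending f_b = M/S = 10.55 kip/in.
f_max = √(f_v² + f_b²) = √(1.861² + 10.55²) = 10.71 kip/in.
φr_n = 0.75 × 0.6 × 80 × (0.707 × 0.375) = 9.544 kip/in → NOT adequate.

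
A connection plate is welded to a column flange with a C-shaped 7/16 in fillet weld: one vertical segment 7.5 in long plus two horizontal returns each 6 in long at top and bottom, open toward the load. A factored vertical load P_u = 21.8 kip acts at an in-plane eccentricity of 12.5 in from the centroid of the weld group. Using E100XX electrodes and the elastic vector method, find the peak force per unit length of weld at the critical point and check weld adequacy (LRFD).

f_max ≈ 6.29 kip/in; adequate

E100XX → F_EXX = 100 ksi.
Total weld length L_w = 19.5 in. Treat welds as unit-width lines.
Centroid: x̄ = 2×6×3 / 19.5 = 1.846 in from the vertical weld.
Polar moment about centroid: J = I_x + I_y = [7.5³/12 + 2×6×3.75²] + [7.5×1.846² + 2(6³/12 + 6×1.154²)] = 281.4 in³.
Direct shear f_v = P/L_w = 21.8 / 19.5 = 1.118 kip/in (vertical).
Torsion M = P·e = 21.8 × 12.5 = 272.5 kip·in.
Critical point at (x, y) = (4.154, 3.75) from centroid. f_tx = M·y/J = 3.631 kip/in; f_ty = M·x/J = 4.022 kip/in.
Resultant f_max = √[f_tx² + (f_v + f_ty)²] = √[3.631² + (1.118 + 4.022)²] = 6.293 kip/in.
Capacity per unit length: φr_n = 0.75 × 0.6 × 100 × (0.707 × 0.4375) = 13.92 kip/in.
6.293 ≤ 13.92 → adequate.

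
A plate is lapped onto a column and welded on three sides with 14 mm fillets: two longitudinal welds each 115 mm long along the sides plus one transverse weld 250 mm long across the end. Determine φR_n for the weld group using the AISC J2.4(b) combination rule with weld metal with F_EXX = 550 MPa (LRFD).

t_e = 0.707 × 14 = 9.898 mm.
R_nwl = 0.6 × 550 × 9.898 × 230 × 10⁻³ = 751.3 kN (longitudinal, 2 welds).
R_nwt = 0.6 × 550 × 9.898 × 250 × 10⁻³ = 816.6 kN (transverse, base value).
(i) R_nwl + R_nwt = 1568 kN; (ii) 0.85 R_nwl + 1.5 R_nwt = 1863 kN.
R_n = max = 1863 kN [governs: (ii)]; φR_n = 1398 kN.

φR_n ≈ 1400 kN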